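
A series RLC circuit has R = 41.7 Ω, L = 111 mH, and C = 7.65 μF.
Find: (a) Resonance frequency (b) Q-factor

Step 1 — Resonance condition Im(Z)=0 gives ω₀ = 1/√(LC).
Step 2 — ω₀ = 1/√(0.111·7.65e-06) = 1085 rad/s.
Step 3 — f₀ = ω₀/(2π) = 172.7 Hz.
Step 4 — Series Q: Q = ω₀L/R = 1085·0.111/41.7 = 2.889.

(a) f₀ = 172.7 Hz  (b) Q = 2.889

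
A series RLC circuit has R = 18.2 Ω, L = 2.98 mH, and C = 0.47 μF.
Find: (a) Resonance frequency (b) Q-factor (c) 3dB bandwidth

Step 1 — Resonance condition Im(Z)=0 gives ω₀ = 1/√(LC).
Step 2 — ω₀ = 1/√(0.00298·4.7e-07) = 2.672e+04 rad/s.
Step 3 — f₀ = ω₀/(2π) = 4253 Hz.
Step 4 — Series Q: Q = ω₀L/R = 2.672e+04·0.00298/18.2 = 4.375.
Step 5 — 3dB bandwidth: Δω = ω₀/Q = 6107 rad/s; BW = Δω/(2π) = 972 Hz.

(a) f₀ = 4253 Hz  (b) Q = 4.375  (c) BW = 972 Hz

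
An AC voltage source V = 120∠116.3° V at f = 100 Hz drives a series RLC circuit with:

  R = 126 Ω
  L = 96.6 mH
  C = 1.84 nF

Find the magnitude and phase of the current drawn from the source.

Step 1 — Angular frequency: ω = 2π·f = 2π·100 = 628.3 rad/s.
Step 2 — Component impedances:
  R: Z = R = 126 Ω
  L: Z = jωL = j·628.3·0.0966 = 0 + j60.7 Ω
  C: Z = 1/(jωC) = -j/(ω·C) = 0 - j8.65e+05 Ω
Step 3 — Series combination: Z_total = R + L + C = 126 - j8.649e+05 Ω = 8.649e+05∠-90.0° Ω.
Step 4 — Source phasor: V = 120∠116.3° V = -53.17 + j107.6 V.
Step 5 — Ohm's law: I = V / Z_total = (-53.17 + j107.6) / (126 - j8.649e+05) = -0.0001244 - j6.145e-05 A.
Step 6 — Convert to polar: |I| = 0.0001387 A, ∠I = -153.7°.

I = 0.0001387∠-153.7° A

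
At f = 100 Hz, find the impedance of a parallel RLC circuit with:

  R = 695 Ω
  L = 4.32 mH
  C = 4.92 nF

Step 1 — Angular frequency: ω = 2π·f = 2π·100 = 628.3 rad/s.
Step 2 — Component impedances:
  R: Z = R = 695 Ω
  L: Z = jωL = j·628.3·0.00432 = 0 + j2.714 Ω
  C: Z = 1/(jωC) = -j/(ω·C) = 0 - j3.235e+05 Ω
Step 3 — Parallel combination: 1/Z_total = 1/R + 1/L + 1/C; Z_total = 0.0106 + j2.714 Ω = 2.714∠89.8° Ω.

Z = 0.0106 + j2.714 Ω = 2.714∠89.8° Ω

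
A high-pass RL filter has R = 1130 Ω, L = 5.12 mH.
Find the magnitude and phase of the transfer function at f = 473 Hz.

Step 1 — Angular frequency: ω = 2π·473 = 2972 rad/s.
Step 2 — Transfer function: H(jω) = jωL/(R + jωL).
Step 3 — Numerator jωL = j·15.22; denominator R + jωL = 1130 + j15.22.
Step 4 — H = 0.0001813 + j0.01346.
Step 5 — Magnitude: |H| = 0.01346 (-37.4 dB); phase: φ = 89.2°.

|H| = 0.01346 (-37.4 dB), φ = 89.2°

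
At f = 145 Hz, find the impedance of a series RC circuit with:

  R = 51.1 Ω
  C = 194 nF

Step 1 — Angular frequency: ω = 2π·f = 2π·145 = 911.1 rad/s.
Step 2 — Component impedances:
  R: Z = R = 51.1 Ω
  C: Z = 1/(jωC) = -j/(ω·C) = 0 - j5658 Ω
Step 3 — Series combination: Z_total = R + C = 51.1 - j5658 Ω = 5658∠-89.5° Ω.

Z = 51.1 - j5658 Ω = 5658∠-89.5° Ω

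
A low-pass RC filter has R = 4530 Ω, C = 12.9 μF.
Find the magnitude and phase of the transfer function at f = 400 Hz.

Step 1 — Angular frequency: ω = 2π·400 = 2513 rad/s.
Step 2 — Transfer function: H(jω) = 1/(1 + jωRC).
Step 3 — Denominator: 1 + jωRC = 1 + j·2513·4530·1.29e-05 = 1 + j146.9.
Step 4 — H = 4.636e-05 - j0.006809.
Step 5 — Magnitude: |H| = 0.006809 (-43.3 dB); phase: φ = -89.6°.

|H| = 0.006809 (-43.3 dB), φ = -89.6°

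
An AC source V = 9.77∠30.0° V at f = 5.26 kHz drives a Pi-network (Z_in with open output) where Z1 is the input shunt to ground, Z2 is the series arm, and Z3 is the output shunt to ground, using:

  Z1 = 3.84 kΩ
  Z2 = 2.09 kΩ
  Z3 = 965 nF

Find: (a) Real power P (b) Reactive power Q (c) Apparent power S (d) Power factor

Step 1 — Angular frequency: ω = 2π·f = 2π·5260 = 3.305e+04 rad/s.
Step 2 — Component impedances:
  Z1: Z = R = 3840 Ω
  Z2: Z = R = 2090 Ω
  Z3: Z = 1/(jωC) = -j/(ω·C) = 0 - j31.36 Ω
Step 3 — With open output, the series arm Z2 and the output shunt Z3 appear in series to ground: Z2 + Z3 = 2090 - j31.36 Ω.
Step 4 — Parallel with input shunt Z1: Z_in = Z1 || (Z2 + Z3) = 1353 - j13.15 Ω = 1354∠-0.6° Ω.
Step 5 — Source phasor: V = 9.77∠30.0° V = 8.461 + j4.885 V.
Step 6 — Current: I = V / Z = 0.006216 + j0.00367 A = 0.007218∠30.6° A.
Step 7 — Complex power: S = V·I* = 0.07052 - j0.000685 VA.
Step 8 — Real power: P = Re(S) = 0.07052 W.
Step 9 — Reactive power: Q = Im(S) = -0.000685 VAR.
Step 10 — Apparent power: |S| = 0.07052 VA.
Step 11 — Power factor: PF = P/|S| = 1 (leading).

(a) P = 0.07052 W  (b) Q = -0.000685 VAR  (c) S = 0.07052 VA  (d) PF = 1 (leading)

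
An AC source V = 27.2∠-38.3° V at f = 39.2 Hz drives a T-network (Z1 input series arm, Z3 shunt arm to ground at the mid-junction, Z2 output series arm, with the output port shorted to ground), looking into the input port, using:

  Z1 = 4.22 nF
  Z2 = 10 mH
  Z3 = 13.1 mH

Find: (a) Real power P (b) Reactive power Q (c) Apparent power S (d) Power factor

Step 1 — Angular frequency: ω = 2π·f = 2π·39.2 = 246.3 rad/s.
Step 2 — Component impedances:
  Z1: Z = 1/(jωC) = -j/(ω·C) = 0 - j9.621e+05 Ω
  Z2: Z = jωL = j·246.3·0.01 = 0 + j2.463 Ω
  Z3: Z = jωL = j·246.3·0.0131 = 0 + j3.227 Ω
Step 3 — With the output port shorted to ground, the output series arm Z2 runs from the junction to ground; the shunt arm Z3 also runs from the junction to ground. They appear in parallel: Z3 || Z2 = 0 + j1.397 Ω.
Step 4 — Series with input arm Z1: Z_in = Z1 + (Z3 || Z2) = 0 - j9.621e+05 Ω = 9.621e+05∠-90.0° Ω.
Step 5 — Source phasor: V = 27.2∠-38.3° V = 21.35 - j16.86 V.
Step 6 — Current: I = V / Z = 1.752e-05 + j2.219e-05 A = 2.827e-05∠51.7° A.
Step 7 — Complex power: S = V·I* = 0 - j0.000769 VA.
Step 8 — Real power: P = Re(S) = 0 W.
Step 9 — Reactive power: Q = Im(S) = -0.000769 VAR.
Step 10 — Apparent power: |S| = 0.000769 VA.
Step 11 — Power factor: PF = P/|S| = 0 (leading).

(a) P = 0 W  (b) Q = -0.000769 VAR  (c) S = 0.000769 VA  (d) PF = 0 (leading)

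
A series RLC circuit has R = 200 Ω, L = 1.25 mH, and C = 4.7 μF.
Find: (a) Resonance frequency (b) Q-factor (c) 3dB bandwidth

Step 1 — Resonance: ω₀ = 1/√(LC) = 1/√(0.00125·4.7e-06) = 1.305e+04 rad/s.
Step 2 — f₀ = ω₀/(2π) = 2076 Hz.
Step 3 — Series Q: Q = ω₀L/R = 1.305e+04·0.00125/200 = 0.08154.
Step 4 — Bandwidth: Δω = ω₀/Q = 1.6e+05 rad/s; BW = Δω/(2π) = 2.546e+04 Hz.

(a) f₀ = 2076 Hz  (b) Q = 0.08154  (c) BW = 2.546e+04 Hz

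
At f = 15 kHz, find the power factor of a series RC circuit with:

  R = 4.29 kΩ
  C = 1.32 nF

Step 1 — Angular frequency: ω = 2π·f = 2π·1.5e+04 = 9.425e+04 rad/s.
Step 2 — Component impedances:
  R: Z = R = 4290 Ω
  C: Z = 1/(jωC) = -j/(ω·C) = 0 - j8038 Ω
Step 3 — Series combination: Z_total = R + C = 4290 - j8038 Ω = 9111∠-61.9° Ω.
Step 4 — Power factor: PF = cos(φ) = Re(Z)/|Z| = 4290/9111.3 = 0.4708.
Step 5 — Type: Im(Z) = -8038 ⇒ leading (phase φ = -61.9°).

PF = 0.4708 (leading, φ = -61.9°)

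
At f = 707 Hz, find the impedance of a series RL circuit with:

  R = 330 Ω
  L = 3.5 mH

Step 1 — Angular frequency: ω = 2π·f = 2π·707 = 4442 rad/s.
Step 2 — Component impedances:
  R: Z = R = 330 Ω
  L: Z = jωL = j·4442·0.0035 = 0 + j15.55 Ω
Step 3 — Series combination: Z_total = R + L = 330 + j15.55 Ω = 330.4∠2.7° Ω.

Z = 330 + j15.55 Ω = 330.4∠2.7° Ω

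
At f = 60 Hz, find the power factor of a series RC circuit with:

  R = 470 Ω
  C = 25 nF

Step 1 — Angular frequency: ω = 2π·f = 2π·60 = 377 rad/s.
Step 2 — Component impedances:
  R: Z = R = 470 Ω
  C: Z = 1/(jωC) = -j/(ω·C) = 0 - j1.061e+05 Ω
Step 3 — Series combination: Z_total = R + C = 470 - j1.061e+05 Ω = 1.061e+05∠-89.7° Ω.
Step 4 — Power factor: PF = cos(φ) = Re(Z)/|Z| = 470/1.061e+05 = 0.00443.
Step 5 — Type: Im(Z) = -1.061e+05 ⇒ leading (phase φ = -89.7°).

PF = 0.00443 (leading, φ = -89.7°)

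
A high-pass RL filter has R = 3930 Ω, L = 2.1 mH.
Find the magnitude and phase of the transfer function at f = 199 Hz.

Step 1 — Angular frequency: ω = 2π·199 = 1250 rad/s.
Step 2 — Transfer function: H(jω) = jωL/(R + jωL).
Step 3 — Numerator jωL = j·2.626; denominator R + jωL = 3930 + j2.626.
Step 4 — H = 4.464e-07 + j0.0006681.
Step 5 — Magnitude: |H| = 0.0006681 (-63.5 dB); phase: φ = 90.0°.

|H| = 0.0006681 (-63.5 dB), φ = 90.0°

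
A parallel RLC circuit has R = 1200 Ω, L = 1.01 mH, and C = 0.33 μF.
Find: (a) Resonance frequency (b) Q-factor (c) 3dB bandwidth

Step 1 — Resonance: ω₀ = 1/√(LC) = 1/√(0.00101·3.3e-07) = 5.477e+04 rad/s.
Step 2 — f₀ = ω₀/(2π) = 8718 Hz.
Step 3 — Parallel Q: Q = R/(ω₀L) = 1200/(5.477e+04·0.00101) = 21.69.
Step 4 — Bandwidth: Δω = ω₀/Q = 2525 rad/s; BW = Δω/(2π) = 401.9 Hz.

(a) f₀ = 8718 Hz  (b) Q = 21.69  (c) BW = 401.9 Hz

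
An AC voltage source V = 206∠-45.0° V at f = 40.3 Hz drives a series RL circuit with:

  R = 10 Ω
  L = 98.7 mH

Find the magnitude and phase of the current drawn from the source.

Step 1 — Angular frequency: ω = 2π·f = 2π·40.3 = 253.2 rad/s.
Step 2 — Component impedances:
  R: Z = R = 10 Ω
  L: Z = jωL = j·253.2·0.0987 = 0 + j24.99 Ω
Step 3 — Series combination: Z_total = R + L = 10 + j24.99 Ω = 26.92∠68.2° Ω.
Step 4 — Source phasor: V = 206∠-45.0° V = 145.7 - j145.7 V.
Step 5 — Ohm's law: I = V / Z_total = (145.7 - j145.7) / (10 + j24.99) = -3.014 - j7.034 A.
Step 6 — Convert to polar: |I| = 7.653 A, ∠I = -113.2°.

I = 7.653∠-113.2° A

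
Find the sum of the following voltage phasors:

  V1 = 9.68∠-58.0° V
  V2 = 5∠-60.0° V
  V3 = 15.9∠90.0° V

Step 1 — Convert each phasor to rectangular form:
  V1 = 9.68·(cos(-58.0°) + j·sin(-58.0°)) = 5.13 - j8.209 V
  V2 = 5·(cos(-60.0°) + j·sin(-60.0°)) = 2.5 - j4.33 V
  V3 = 15.9·(cos(90.0°) + j·sin(90.0°)) = 0 + j15.9 V
Step 2 — Sum components: V_total = 7.63 + j3.361 V.
Step 3 — Convert to polar: |V_total| = 8.337 V, ∠V_total = 23.8°.

V_total = 8.337∠23.8° V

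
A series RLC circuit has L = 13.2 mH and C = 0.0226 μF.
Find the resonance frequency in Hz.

Step 1 — Resonance condition Im(Z)=0 gives ω₀ = 1/√(LC).
Step 2 — ω₀ = 1/√(0.0132·2.26e-08) = 5.79e+04 rad/s.
Step 3 — f₀ = ω₀/(2π) = 9215 Hz.

f₀ = 9215 Hz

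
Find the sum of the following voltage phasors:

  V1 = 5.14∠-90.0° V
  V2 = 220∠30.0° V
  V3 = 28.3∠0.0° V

Step 1 — Convert each phasor to rectangular form:
  V1 = 5.14·(cos(-90.0°) + j·sin(-90.0°)) = 0 - j5.14 V
  V2 = 220·(cos(30.0°) + j·sin(30.0°)) = 190.5 + j110 V
  V3 = 28.3·(cos(0.0°) + j·sin(0.0°)) = 28.3 V
Step 2 — Sum components: V_total = 218.8 + j104.9 V.
Step 3 — Convert to polar: |V_total| = 242.7 V, ∠V_total = 25.6°.

V_total = 242.7∠25.6° V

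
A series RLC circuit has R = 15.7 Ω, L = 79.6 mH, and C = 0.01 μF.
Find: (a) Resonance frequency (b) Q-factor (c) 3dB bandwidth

Step 1 — Resonance: ω₀ = 1/√(LC) = 1/√(0.0796·1e-08) = 3.544e+04 rad/s.
Step 2 — f₀ = ω₀/(2π) = 5641 Hz.
Step 3 — Series Q: Q = ω₀L/R = 3.544e+04·0.0796/15.7 = 179.7.
Step 4 — Bandwidth: Δω = ω₀/Q = 197.2 rad/s; BW = Δω/(2π) = 31.39 Hz.

(a) f₀ = 5641 Hz  (b) Q = 179.7  (c) BW = 31.39 Hz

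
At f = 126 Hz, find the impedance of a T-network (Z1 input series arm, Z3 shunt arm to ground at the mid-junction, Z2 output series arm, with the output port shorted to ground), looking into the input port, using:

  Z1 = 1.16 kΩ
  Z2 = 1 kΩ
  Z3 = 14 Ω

Step 1 — Angular frequency: ω = 2π·f = 2π·126 = 791.7 rad/s.
Step 2 — Component impedances:
  Z1: Z = R = 1160 Ω
  Z2: Z = R = 1000 Ω
  Z3: Z = R = 14 Ω
Step 3 — With the output port shorted to ground, the output series arm Z2 runs from the junction to ground; the shunt arm Z3 also runs from the junction to ground. They appear in parallel: Z3 || Z2 = 13.81 Ω.
Step 4 — Series with input arm Z1: Z_in = Z1 + (Z3 || Z2) = 1174 Ω = 1174∠0.0° Ω.

Z = 1174 Ω = 1174∠0.0° Ω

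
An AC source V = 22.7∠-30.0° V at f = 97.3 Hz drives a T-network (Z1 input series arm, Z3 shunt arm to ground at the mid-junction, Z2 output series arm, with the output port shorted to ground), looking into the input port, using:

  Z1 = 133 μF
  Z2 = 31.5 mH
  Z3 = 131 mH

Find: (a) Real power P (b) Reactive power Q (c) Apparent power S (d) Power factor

Step 1 — Angular frequency: ω = 2π·f = 2π·97.3 = 611.4 rad/s.
Step 2 — Component impedances:
  Z1: Z = 1/(jωC) = -j/(ω·C) = 0 - j12.3 Ω
  Z2: Z = jωL = j·611.4·0.0315 = 0 + j19.26 Ω
  Z3: Z = jωL = j·611.4·0.131 = 0 + j80.09 Ω
Step 3 — With the output port shorted to ground, the output series arm Z2 runs from the junction to ground; the shunt arm Z3 also runs from the junction to ground. They appear in parallel: Z3 || Z2 = 0 + j15.52 Ω.
Step 4 — Series with input arm Z1: Z_in = Z1 + (Z3 || Z2) = 0 + j3.226 Ω = 3.226∠90.0° Ω.
Step 5 — Source phasor: V = 22.7∠-30.0° V = 19.66 - j11.35 V.
Step 6 — Current: I = V / Z = -3.518 - j6.094 A = 7.037∠-120.0° A.
Step 7 — Complex power: S = V·I* = 0 + j159.7 VA.
Step 8 — Real power: P = Re(S) = 0 W.
Step 9 — Reactive power: Q = Im(S) = 159.7 VAR.
Step 10 — Apparent power: |S| = 159.7 VA.
Step 11 — Power factor: PF = P/|S| = 0 (lagging).

(a) P = 0 W  (b) Q = 159.7 VAR  (c) S = 159.7 VA  (d) PF = 0 (lagging)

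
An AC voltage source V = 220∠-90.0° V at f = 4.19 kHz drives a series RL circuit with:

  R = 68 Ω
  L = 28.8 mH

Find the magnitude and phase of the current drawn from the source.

Step 1 — Angular frequency: ω = 2π·f = 2π·4190 = 2.633e+04 rad/s.
Step 2 — Component impedances:
  R: Z = R = 68 Ω
  L: Z = jωL = j·2.633e+04·0.0288 = 0 + j758.2 Ω
Step 3 — Series combination: Z_total = R + L = 68 + j758.2 Ω = 761.2∠84.9° Ω.
Step 4 — Source phasor: V = 220∠-90.0° V = 0 - j220 V.
Step 5 — Ohm's law: I = V / Z_total = (0 - j220) / (68 + j758.2) = -0.2878 - j0.02582 A.
Step 6 — Convert to polar: |I| = 0.289 A, ∠I = -174.9°.

I = 0.289∠-174.9° A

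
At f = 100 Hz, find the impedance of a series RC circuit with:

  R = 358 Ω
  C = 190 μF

Step 1 — Angular frequency: ω = 2π·f = 2π·100 = 628.3 rad/s.
Step 2 — Component impedances:
  R: Z = R = 358 Ω
  C: Z = 1/(jωC) = -j/(ω·C) = 0 - j8.377 Ω
Step 3 — Series combination: Z_total = R + C = 358 - j8.377 Ω = 358.1∠-1.3° Ω.

Z = 358 - j8.377 Ω = 358.1∠-1.3° Ω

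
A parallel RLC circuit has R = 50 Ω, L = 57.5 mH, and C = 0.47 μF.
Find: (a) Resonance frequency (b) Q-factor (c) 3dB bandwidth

Step 1 — Resonance: ω₀ = 1/√(LC) = 1/√(0.0575·4.7e-07) = 6083 rad/s.
Step 2 — f₀ = ω₀/(2π) = 968.1 Hz.
Step 3 — Parallel Q: Q = R/(ω₀L) = 50/(6083·0.0575) = 0.143.
Step 4 — Bandwidth: Δω = ω₀/Q = 4.255e+04 rad/s; BW = Δω/(2π) = 6773 Hz.

(a) f₀ = 968.1 Hz  (b) Q = 0.143  (c) BW = 6773 Hz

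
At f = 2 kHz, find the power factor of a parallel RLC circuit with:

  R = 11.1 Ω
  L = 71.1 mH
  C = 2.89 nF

Step 1 — Angular frequency: ω = 2π·f = 2π·2000 = 1.257e+04 rad/s.
Step 2 — Component impedances:
  R: Z = R = 11.1 Ω
  L: Z = jωL = j·1.257e+04·0.0711 = 0 + j893.5 Ω
  C: Z = 1/(jωC) = -j/(ω·C) = 0 - j2.754e+04 Ω
Step 3 — Parallel combination: 1/Z_total = 1/R + 1/L + 1/C; Z_total = 11.1 + j0.1334 Ω = 11.1∠0.7° Ω.
Step 4 — Power factor: PF = cos(φ) = Re(Z)/|Z| = 11.098/11.099 = 0.9999.
Step 5 — Type: Im(Z) = 0.1334 ⇒ lagging (phase φ = 0.7°).

PF = 0.9999 (lagging, φ = 0.7°)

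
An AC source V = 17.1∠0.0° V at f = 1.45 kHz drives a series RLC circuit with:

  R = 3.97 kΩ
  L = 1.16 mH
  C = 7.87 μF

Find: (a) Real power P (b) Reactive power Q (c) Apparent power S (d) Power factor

Step 1 — Angular frequency: ω = 2π·f = 2π·1450 = 9111 rad/s.
Step 2 — Component impedances:
  R: Z = R = 3970 Ω
  L: Z = jωL = j·9111·0.00116 = 0 + j10.57 Ω
  C: Z = 1/(jωC) = -j/(ω·C) = 0 - j13.95 Ω
Step 3 — Series combination: Z_total = R + L + C = 3970 - j3.379 Ω = 3970∠-0.0° Ω.
Step 4 — Source phasor: V = 17.1∠0.0° V = 17.1 V.
Step 5 — Current: I = V / Z = 0.004307 + j3.666e-06 A = 0.004307∠0.0° A.
Step 6 — Complex power: S = V·I* = 0.07365 - j6.268e-05 VA.
Step 7 — Real power: P = Re(S) = 0.07365 W.
Step 8 — Reactive power: Q = Im(S) = -6.268e-05 VAR.
Step 9 — Apparent power: |S| = 0.07365 VA.
Step 10 — Power factor: PF = P/|S| = 1 (leading).

(a) P = 0.07365 W  (b) Q = -6.268e-05 VAR  (c) S = 0.07365 VA  (d) PF = 1 (leading)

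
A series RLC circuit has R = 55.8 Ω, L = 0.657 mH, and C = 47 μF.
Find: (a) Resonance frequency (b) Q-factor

Step 1 — Resonance condition Im(Z)=0 gives ω₀ = 1/√(LC).
Step 2 — ω₀ = 1/√(0.000657·4.7e-05) = 5691 rad/s.
Step 3 — f₀ = ω₀/(2π) = 905.7 Hz.
Step 4 — Series Q: Q = ω₀L/R = 5691·0.000657/55.8 = 0.067.

(a) f₀ = 905.7 Hz  (b) Q = 0.067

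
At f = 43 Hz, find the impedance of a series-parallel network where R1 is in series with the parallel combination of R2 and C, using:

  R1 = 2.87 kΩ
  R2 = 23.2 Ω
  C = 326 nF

Step 1 — Angular frequency: ω = 2π·f = 2π·43 = 270.2 rad/s.
Step 2 — Component impedances:
  R1: Z = R = 2870 Ω
  R2: Z = R = 23.2 Ω
  C: Z = 1/(jωC) = -j/(ω·C) = 0 - j1.135e+04 Ω
Step 3 — Parallel branch: R2 || C = 1/(1/R2 + 1/C) = 23.2 - j0.04741 Ω.
Step 4 — Series with R1: Z_total = R1 + (R2 || C) = 2893 - j0.04741 Ω = 2893∠-0.0° Ω.

Z = 2893 - j0.04741 Ω = 2893∠-0.0° Ω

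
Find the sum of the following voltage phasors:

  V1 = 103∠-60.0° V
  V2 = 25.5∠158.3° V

Step 1 — Convert each phasor to rectangular form:
  V1 = 103·(cos(-60.0°) + j·sin(-60.0°)) = 51.5 - j89.2 V
  V2 = 25.5·(cos(158.3°) + j·sin(158.3°)) = -23.69 + j9.429 V
Step 2 — Sum components: V_total = 27.81 - j79.77 V.
Step 3 — Convert to polar: |V_total| = 84.48 V, ∠V_total = -70.8°.

V_total = 84.48∠-70.8° V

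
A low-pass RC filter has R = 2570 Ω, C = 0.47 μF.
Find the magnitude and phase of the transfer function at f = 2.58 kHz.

Step 1 — Angular frequency: ω = 2π·2580 = 1.621e+04 rad/s.
Step 2 — Transfer function: H(jω) = 1/(1 + jωRC).
Step 3 — Denominator: 1 + jωRC = 1 + j·1.621e+04·2570·4.7e-07 = 1 + j19.58.
Step 4 — H = 0.002601 - j0.05094.
Step 5 — Magnitude: |H| = 0.051 (-25.8 dB); phase: φ = -87.1°.

|H| = 0.051 (-25.8 dB), φ = -87.1°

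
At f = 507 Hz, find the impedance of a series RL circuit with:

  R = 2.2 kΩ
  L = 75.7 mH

Step 1 — Angular frequency: ω = 2π·f = 2π·507 = 3186 rad/s.
Step 2 — Component impedances:
  R: Z = R = 2200 Ω
  L: Z = jωL = j·3186·0.0757 = 0 + j241.1 Ω
Step 3 — Series combination: Z_total = R + L = 2200 + j241.1 Ω = 2213∠6.3° Ω.

Z = 2200 + j241.1 Ω = 2213∠6.3° Ω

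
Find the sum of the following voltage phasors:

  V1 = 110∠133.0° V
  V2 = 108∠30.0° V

Step 1 — Convert each phasor to rectangular form:
  V1 = 110·(cos(133.0°) + j·sin(133.0°)) = -75.02 + j80.45 V
  V2 = 108·(cos(30.0°) + j·sin(30.0°)) = 93.53 + j54 V
Step 2 — Sum components: V_total = 18.51 + j134.4 V.
Step 3 — Convert to polar: |V_total| = 135.7 V, ∠V_total = 82.2°.

V_total = 135.7∠82.2° V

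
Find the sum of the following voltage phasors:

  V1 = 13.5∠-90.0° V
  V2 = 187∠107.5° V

Step 1 — Convert each phasor to rectangular form:
  V1 = 13.5·(cos(-90.0°) + j·sin(-90.0°)) = 0 - j13.5 V
  V2 = 187·(cos(107.5°) + j·sin(107.5°)) = -56.23 + j178.3 V
Step 2 — Sum components: V_total = -56.23 + j164.8 V.
Step 3 — Convert to polar: |V_total| = 174.2 V, ∠V_total = 108.8°.

V_total = 174.2∠108.8° V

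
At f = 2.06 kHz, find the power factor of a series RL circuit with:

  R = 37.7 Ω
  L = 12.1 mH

Step 1 — Angular frequency: ω = 2π·f = 2π·2060 = 1.294e+04 rad/s.
Step 2 — Component impedances:
  R: Z = R = 37.7 Ω
  L: Z = jωL = j·1.294e+04·0.0121 = 0 + j156.6 Ω
Step 3 — Series combination: Z_total = R + L = 37.7 + j156.6 Ω = 161.1∠76.5° Ω.
Step 4 — Power factor: PF = cos(φ) = Re(Z)/|Z| = 37.7/161.1 = 0.234.
Step 5 — Type: Im(Z) = 156.6 ⇒ lagging (phase φ = 76.5°).

PF = 0.234 (lagging, φ = 76.5°)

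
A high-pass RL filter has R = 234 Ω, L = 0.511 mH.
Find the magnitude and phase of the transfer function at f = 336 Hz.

Step 1 — Angular frequency: ω = 2π·336 = 2111 rad/s.
Step 2 — Transfer function: H(jω) = jωL/(R + jωL).
Step 3 — Numerator jωL = j·1.079; denominator R + jωL = 234 + j1.079.
Step 4 — H = 2.125e-05 + j0.00461.
Step 5 — Magnitude: |H| = 0.00461 (-46.7 dB); phase: φ = 89.7°.

|H| = 0.00461 (-46.7 dB), φ = 89.7°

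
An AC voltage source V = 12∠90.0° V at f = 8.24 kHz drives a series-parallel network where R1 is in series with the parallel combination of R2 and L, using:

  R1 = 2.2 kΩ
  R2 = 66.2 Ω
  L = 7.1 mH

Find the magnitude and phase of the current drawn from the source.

Step 1 — Angular frequency: ω = 2π·f = 2π·8240 = 5.177e+04 rad/s.
Step 2 — Component impedances:
  R1: Z = R = 2200 Ω
  R2: Z = R = 66.2 Ω
  L: Z = jωL = j·5.177e+04·0.0071 = 0 + j367.6 Ω
Step 3 — Parallel branch: R2 || L = 1/(1/R2 + 1/L) = 64.12 + j11.55 Ω.
Step 4 — Series with R1: Z_total = R1 + (R2 || L) = 2264 + j11.55 Ω = 2264∠0.3° Ω.
Step 5 — Source phasor: V = 12∠90.0° V = 0 + j12 V.
Step 6 — Ohm's law: I = V / Z_total = (0 + j12) / (2264 + j11.55) = 2.703e-05 + j0.0053 A.
Step 7 — Convert to polar: |I| = 0.0053 A, ∠I = 89.7°.

I = 0.0053∠89.7° A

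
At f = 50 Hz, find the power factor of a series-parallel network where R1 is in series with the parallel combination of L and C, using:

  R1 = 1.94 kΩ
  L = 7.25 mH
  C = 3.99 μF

Step 1 — Angular frequency: ω = 2π·f = 2π·50 = 314.2 rad/s.
Step 2 — Component impedances:
  R1: Z = R = 1940 Ω
  L: Z = jωL = j·314.2·0.00725 = 0 + j2.278 Ω
  C: Z = 1/(jωC) = -j/(ω·C) = 0 - j797.8 Ω
Step 3 — Parallel branch: L || C = 1/(1/L + 1/C) = 0 + j2.284 Ω.
Step 4 — Series with R1: Z_total = R1 + (L || C) = 1940 + j2.284 Ω = 1940∠0.1° Ω.
Step 5 — Power factor: PF = cos(φ) = Re(Z)/|Z| = 1940/1940 = 1.
Step 6 — Type: Im(Z) = 2.284 ⇒ lagging (phase φ = 0.1°).

PF = 1 (lagging, φ = 0.1°)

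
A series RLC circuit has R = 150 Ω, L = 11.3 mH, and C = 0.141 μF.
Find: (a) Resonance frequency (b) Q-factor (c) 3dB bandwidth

Step 1 — Resonance: ω₀ = 1/√(LC) = 1/√(0.0113·1.41e-07) = 2.505e+04 rad/s.
Step 2 — f₀ = ω₀/(2π) = 3987 Hz.
Step 3 — Series Q: Q = ω₀L/R = 2.505e+04·0.0113/150 = 1.887.
Step 4 — Bandwidth: Δω = ω₀/Q = 1.327e+04 rad/s; BW = Δω/(2π) = 2113 Hz.

(a) f₀ = 3987 Hz  (b) Q = 1.887  (c) BW = 2113 Hz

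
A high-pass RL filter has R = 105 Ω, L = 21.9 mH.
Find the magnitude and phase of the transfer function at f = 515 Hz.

Step 1 — Angular frequency: ω = 2π·515 = 3236 rad/s.
Step 2 — Transfer function: H(jω) = jωL/(R + jωL).
Step 3 — Numerator jωL = j·70.86; denominator R + jωL = 105 + j70.86.
Step 4 — H = 0.3129 + j0.4637.
Step 5 — Magnitude: |H| = 0.5594 (-5.0 dB); phase: φ = 56.0°.

|H| = 0.5594 (-5.0 dB), φ = 56.0°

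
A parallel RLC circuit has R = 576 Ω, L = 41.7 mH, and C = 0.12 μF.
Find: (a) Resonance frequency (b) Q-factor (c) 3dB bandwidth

Step 1 — Resonance: ω₀ = 1/√(LC) = 1/√(0.0417·1.2e-07) = 1.414e+04 rad/s.
Step 2 — f₀ = ω₀/(2π) = 2250 Hz.
Step 3 — Parallel Q: Q = R/(ω₀L) = 576/(1.414e+04·0.0417) = 0.9771.
Step 4 — Bandwidth: Δω = ω₀/Q = 1.447e+04 rad/s; BW = Δω/(2π) = 2303 Hz.

(a) f₀ = 2250 Hz  (b) Q = 0.9771  (c) BW = 2303 Hz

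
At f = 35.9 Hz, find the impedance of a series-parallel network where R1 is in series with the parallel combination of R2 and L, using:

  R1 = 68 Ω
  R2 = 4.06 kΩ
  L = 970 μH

Step 1 — Angular frequency: ω = 2π·f = 2π·35.9 = 225.6 rad/s.
Step 2 — Component impedances:
  R1: Z = R = 68 Ω
  R2: Z = R = 4060 Ω
  L: Z = jωL = j·225.6·0.00097 = 0 + j0.2188 Ω
Step 3 — Parallel branch: R2 || L = 1/(1/R2 + 1/L) = 1.179e-05 + j0.2188 Ω.
Step 4 — Series with R1: Z_total = R1 + (R2 || L) = 68 + j0.2188 Ω = 68∠0.2° Ω.

Z = 68 + j0.2188 Ω = 68∠0.2° Ω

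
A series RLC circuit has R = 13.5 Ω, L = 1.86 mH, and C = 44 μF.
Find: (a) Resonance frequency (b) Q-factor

Step 1 — Resonance condition Im(Z)=0 gives ω₀ = 1/√(LC).
Step 2 — ω₀ = 1/√(0.00186·4.4e-05) = 3496 rad/s.
Step 3 — f₀ = ω₀/(2π) = 556.3 Hz.
Step 4 — Series Q: Q = ω₀L/R = 3496·0.00186/13.5 = 0.4816.

(a) f₀ = 556.3 Hz  (b) Q = 0.4816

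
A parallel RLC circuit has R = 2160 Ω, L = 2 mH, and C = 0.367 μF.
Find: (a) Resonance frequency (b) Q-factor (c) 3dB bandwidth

Step 1 — Resonance: ω₀ = 1/√(LC) = 1/√(0.002·3.67e-07) = 3.691e+04 rad/s.
Step 2 — f₀ = ω₀/(2π) = 5875 Hz.
Step 3 — Parallel Q: Q = R/(ω₀L) = 2160/(3.691e+04·0.002) = 29.26.
Step 4 — Bandwidth: Δω = ω₀/Q = 1261 rad/s; BW = Δω/(2π) = 200.8 Hz.

(a) f₀ = 5875 Hz  (b) Q = 29.26  (c) BW = 200.8 Hz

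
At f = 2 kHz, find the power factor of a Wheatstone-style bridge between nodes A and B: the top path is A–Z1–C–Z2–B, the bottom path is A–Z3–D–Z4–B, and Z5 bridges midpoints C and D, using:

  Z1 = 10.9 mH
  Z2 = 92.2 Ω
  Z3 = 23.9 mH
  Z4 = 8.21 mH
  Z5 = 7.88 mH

Step 1 — Angular frequency: ω = 2π·f = 2π·2000 = 1.257e+04 rad/s.
Step 2 — Component impedances:
  Z1: Z = jωL = j·1.257e+04·0.0109 = 0 + j137 Ω
  Z2: Z = R = 92.2 Ω
  Z3: Z = jωL = j·1.257e+04·0.0239 = 0 + j300.3 Ω
  Z4: Z = jωL = j·1.257e+04·0.00821 = 0 + j103.2 Ω
  Z5: Z = jωL = j·1.257e+04·0.00788 = 0 + j99.02 Ω
Step 3 — Bridge requires nodal analysis (the Z5 bridge couples midpoints C and D, so the two paths cannot be reduced to a simple series/parallel combination). Setting node B to ground and injecting 1 A at node A, the 3-node admittance system at A, C, D solves to V_A = Z_AB = 54.81 + j126 Ω = 137.4∠66.5° Ω.
Step 4 — Power factor: PF = cos(φ) = Re(Z)/|Z| = 54.81/137.4 = 0.3989.
Step 5 — Type: Im(Z) = 126 ⇒ lagging (phase φ = 66.5°).

PF = 0.3989 (lagging, φ = 66.5°)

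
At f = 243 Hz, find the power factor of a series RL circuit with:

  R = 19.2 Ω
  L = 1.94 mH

Step 1 — Angular frequency: ω = 2π·f = 2π·243 = 1527 rad/s.
Step 2 — Component impedances:
  R: Z = R = 19.2 Ω
  L: Z = jωL = j·1527·0.00194 = 0 + j2.962 Ω
Step 3 — Series combination: Z_total = R + L = 19.2 + j2.962 Ω = 19.43∠8.8° Ω.
Step 4 — Power factor: PF = cos(φ) = Re(Z)/|Z| = 19.2/19.427 = 0.9883.
Step 5 — Type: Im(Z) = 2.962 ⇒ lagging (phase φ = 8.8°).

PF = 0.9883 (lagging, φ = 8.8°)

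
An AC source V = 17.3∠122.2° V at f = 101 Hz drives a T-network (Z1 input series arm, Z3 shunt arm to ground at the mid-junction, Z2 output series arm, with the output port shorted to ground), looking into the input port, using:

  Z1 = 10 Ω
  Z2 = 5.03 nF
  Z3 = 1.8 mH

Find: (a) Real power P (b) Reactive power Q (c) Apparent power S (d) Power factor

Step 1 — Angular frequency: ω = 2π·f = 2π·101 = 634.6 rad/s.
Step 2 — Component impedances:
  Z1: Z = R = 10 Ω
  Z2: Z = 1/(jωC) = -j/(ω·C) = 0 - j3.133e+05 Ω
  Z3: Z = jωL = j·634.6·0.0018 = 0 + j1.142 Ω
Step 3 — With the output port shorted to ground, the output series arm Z2 runs from the junction to ground; the shunt arm Z3 also runs from the junction to ground. They appear in parallel: Z3 || Z2 = 0 + j1.142 Ω.
Step 4 — Series with input arm Z1: Z_in = Z1 + (Z3 || Z2) = 10 + j1.142 Ω = 10.07∠6.5° Ω.
Step 5 — Source phasor: V = 17.3∠122.2° V = -9.219 + j14.64 V.
Step 6 — Current: I = V / Z = -0.7449 + j1.549 A = 1.719∠115.7° A.
Step 7 — Complex power: S = V·I* = 29.54 + j3.375 VA.
Step 8 — Real power: P = Re(S) = 29.54 W.
Step 9 — Reactive power: Q = Im(S) = 3.375 VAR.
Step 10 — Apparent power: |S| = 29.74 VA.
Step 11 — Power factor: PF = P/|S| = 0.9935 (lagging).

(a) P = 29.54 W  (b) Q = 3.375 VAR  (c) S = 29.74 VA  (d) PF = 0.9935 (lagging)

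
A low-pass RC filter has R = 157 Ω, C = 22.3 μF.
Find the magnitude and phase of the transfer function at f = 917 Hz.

Step 1 — Angular frequency: ω = 2π·917 = 5762 rad/s.
Step 2 — Transfer function: H(jω) = 1/(1 + jωRC).
Step 3 — Denominator: 1 + jωRC = 1 + j·5762·157·2.23e-05 = 1 + j20.17.
Step 4 — H = 0.002451 - j0.04945.
Step 5 — Magnitude: |H| = 0.04951 (-26.1 dB); phase: φ = -87.2°.

|H| = 0.04951 (-26.1 dB), φ = -87.2°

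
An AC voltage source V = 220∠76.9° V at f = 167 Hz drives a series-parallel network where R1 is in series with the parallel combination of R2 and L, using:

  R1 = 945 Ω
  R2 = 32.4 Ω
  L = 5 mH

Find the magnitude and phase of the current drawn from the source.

Step 1 — Angular frequency: ω = 2π·f = 2π·167 = 1049 rad/s.
Step 2 — Component impedances:
  R1: Z = R = 945 Ω
  R2: Z = R = 32.4 Ω
  L: Z = jωL = j·1049·0.005 = 0 + j5.246 Ω
Step 3 — Parallel branch: R2 || L = 1/(1/R2 + 1/L) = 0.8278 + j5.112 Ω.
Step 4 — Series with R1: Z_total = R1 + (R2 || L) = 945.8 + j5.112 Ω = 945.8∠0.3° Ω.
Step 5 — Source phasor: V = 220∠76.9° V = 49.86 + j214.3 V.
Step 6 — Ohm's law: I = V / Z_total = (49.86 + j214.3) / (945.8 + j5.112) = 0.05394 + j0.2263 A.
Step 7 — Convert to polar: |I| = 0.2326 A, ∠I = 76.6°.

I = 0.2326∠76.6° A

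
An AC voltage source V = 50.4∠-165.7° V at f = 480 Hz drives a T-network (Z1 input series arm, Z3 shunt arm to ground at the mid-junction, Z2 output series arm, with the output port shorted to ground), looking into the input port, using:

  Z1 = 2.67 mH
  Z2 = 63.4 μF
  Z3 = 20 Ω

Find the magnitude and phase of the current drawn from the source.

Step 1 — Angular frequency: ω = 2π·f = 2π·480 = 3016 rad/s.
Step 2 — Component impedances:
  Z1: Z = jωL = j·3016·0.00267 = 0 + j8.053 Ω
  Z2: Z = 1/(jωC) = -j/(ω·C) = 0 - j5.23 Ω
  Z3: Z = R = 20 Ω
Step 3 — With the output port shorted to ground, the output series arm Z2 runs from the junction to ground; the shunt arm Z3 also runs from the junction to ground. They appear in parallel: Z3 || Z2 = 1.28 - j4.895 Ω.
Step 4 — Series with input arm Z1: Z_in = Z1 + (Z3 || Z2) = 1.28 + j3.157 Ω = 3.407∠67.9° Ω.
Step 5 — Source phasor: V = 50.4∠-165.7° V = -48.84 - j12.45 V.
Step 6 — Ohm's law: I = V / Z_total = (-48.84 - j12.45) / (1.28 + j3.157) = -8.772 + j11.91 A.
Step 7 — Convert to polar: |I| = 14.79 A, ∠I = 126.4°.

I = 14.79∠126.4° A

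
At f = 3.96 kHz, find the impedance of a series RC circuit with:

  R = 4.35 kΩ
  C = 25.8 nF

Step 1 — Angular frequency: ω = 2π·f = 2π·3960 = 2.488e+04 rad/s.
Step 2 — Component impedances:
  R: Z = R = 4350 Ω
  C: Z = 1/(jωC) = -j/(ω·C) = 0 - j1558 Ω
Step 3 — Series combination: Z_total = R + C = 4350 - j1558 Ω = 4621∠-19.7° Ω.

Z = 4350 - j1558 Ω = 4621∠-19.7° Ω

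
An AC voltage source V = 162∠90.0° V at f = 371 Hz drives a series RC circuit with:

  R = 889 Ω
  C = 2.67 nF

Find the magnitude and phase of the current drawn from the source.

Step 1 — Angular frequency: ω = 2π·f = 2π·371 = 2331 rad/s.
Step 2 — Component impedances:
  R: Z = R = 889 Ω
  C: Z = 1/(jωC) = -j/(ω·C) = 0 - j1.607e+05 Ω
Step 3 — Series combination: Z_total = R + C = 889 - j1.607e+05 Ω = 1.607e+05∠-89.7° Ω.
Step 4 — Source phasor: V = 162∠90.0° V = 0 + j162 V.
Step 5 — Ohm's law: I = V / Z_total = (0 + j162) / (889 - j1.607e+05) = -0.001008 + j5.579e-06 A.
Step 6 — Convert to polar: |I| = 0.001008 A, ∠I = 179.7°.

I = 0.001008∠179.7° A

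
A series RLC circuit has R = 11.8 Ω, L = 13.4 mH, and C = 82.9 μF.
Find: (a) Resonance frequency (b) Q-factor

Step 1 — Resonance condition Im(Z)=0 gives ω₀ = 1/√(LC).
Step 2 — ω₀ = 1/√(0.0134·8.29e-05) = 948.8 rad/s.
Step 3 — f₀ = ω₀/(2π) = 151 Hz.
Step 4 — Series Q: Q = ω₀L/R = 948.8·0.0134/11.8 = 1.077.

(a) f₀ = 151 Hz  (b) Q = 1.077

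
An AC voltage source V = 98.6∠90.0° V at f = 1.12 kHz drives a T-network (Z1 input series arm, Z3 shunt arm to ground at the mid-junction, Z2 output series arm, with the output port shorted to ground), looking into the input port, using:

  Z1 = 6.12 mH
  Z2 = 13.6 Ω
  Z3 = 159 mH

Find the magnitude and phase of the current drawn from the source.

Step 1 — Angular frequency: ω = 2π·f = 2π·1120 = 7037 rad/s.
Step 2 — Component impedances:
  Z1: Z = jωL = j·7037·0.00612 = 0 + j43.07 Ω
  Z2: Z = R = 13.6 Ω
  Z3: Z = jωL = j·7037·0.159 = 0 + j1119 Ω
Step 3 — With the output port shorted to ground, the output series arm Z2 runs from the junction to ground; the shunt arm Z3 also runs from the junction to ground. They appear in parallel: Z3 || Z2 = 13.6 + j0.1653 Ω.
Step 4 — Series with input arm Z1: Z_in = Z1 + (Z3 || Z2) = 13.6 + j43.23 Ω = 45.32∠72.5° Ω.
Step 5 — Source phasor: V = 98.6∠90.0° V = 0 + j98.6 V.
Step 6 — Ohm's law: I = V / Z_total = (0 + j98.6) / (13.6 + j43.23) = 2.075 + j0.6528 A.
Step 7 — Convert to polar: |I| = 2.176 A, ∠I = 17.5°.

I = 2.176∠17.5° A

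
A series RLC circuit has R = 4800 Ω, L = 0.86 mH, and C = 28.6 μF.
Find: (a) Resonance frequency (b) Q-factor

Step 1 — Resonance condition Im(Z)=0 gives ω₀ = 1/√(LC).
Step 2 — ω₀ = 1/√(0.00086·2.86e-05) = 6376 rad/s.
Step 3 — f₀ = ω₀/(2π) = 1015 Hz.
Step 4 — Series Q: Q = ω₀L/R = 6376·0.00086/4800 = 0.001142.

(a) f₀ = 1015 Hz  (b) Q = 0.001142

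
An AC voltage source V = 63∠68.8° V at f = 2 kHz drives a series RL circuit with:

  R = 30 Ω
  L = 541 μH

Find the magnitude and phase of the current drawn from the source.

Step 1 — Angular frequency: ω = 2π·f = 2π·2000 = 1.257e+04 rad/s.
Step 2 — Component impedances:
  R: Z = R = 30 Ω
  L: Z = jωL = j·1.257e+04·0.000541 = 0 + j6.798 Ω
Step 3 — Series combination: Z_total = R + L = 30 + j6.798 Ω = 30.76∠12.8° Ω.
Step 4 — Source phasor: V = 63∠68.8° V = 22.78 + j58.74 V.
Step 5 — Ohm's law: I = V / Z_total = (22.78 + j58.74) / (30 + j6.798) = 1.144 + j1.699 A.
Step 6 — Convert to polar: |I| = 2.048 A, ∠I = 56.0°.

I = 2.048∠56.0° A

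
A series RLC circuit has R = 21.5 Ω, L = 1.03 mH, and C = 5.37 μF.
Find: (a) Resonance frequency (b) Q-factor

Step 1 — Resonance condition Im(Z)=0 gives ω₀ = 1/√(LC).
Step 2 — ω₀ = 1/√(0.00103·5.37e-06) = 1.345e+04 rad/s.
Step 3 — f₀ = ω₀/(2π) = 2140 Hz.
Step 4 — Series Q: Q = ω₀L/R = 1.345e+04·0.00103/21.5 = 0.6442.

(a) f₀ = 2140 Hz  (b) Q = 0.6442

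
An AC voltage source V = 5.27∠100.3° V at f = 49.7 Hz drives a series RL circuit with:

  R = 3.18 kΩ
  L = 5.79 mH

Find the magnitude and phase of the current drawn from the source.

Step 1 — Angular frequency: ω = 2π·f = 2π·49.7 = 312.3 rad/s.
Step 2 — Component impedances:
  R: Z = R = 3180 Ω
  L: Z = jωL = j·312.3·0.00579 = 0 + j1.808 Ω
Step 3 — Series combination: Z_total = R + L = 3180 + j1.808 Ω = 3180∠0.0° Ω.
Step 4 — Source phasor: V = 5.27∠100.3° V = -0.9423 + j5.185 V.
Step 5 — Ohm's law: I = V / Z_total = (-0.9423 + j5.185) / (3180 + j1.808) = -0.0002954 + j0.001631 A.
Step 6 — Convert to polar: |I| = 0.001657 A, ∠I = 100.3°.

I = 0.001657∠100.3° A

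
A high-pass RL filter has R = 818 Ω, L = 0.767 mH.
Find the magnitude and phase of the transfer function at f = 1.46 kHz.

Step 1 — Angular frequency: ω = 2π·1460 = 9173 rad/s.
Step 2 — Transfer function: H(jω) = jωL/(R + jωL).
Step 3 — Numerator jωL = j·7.036; denominator R + jωL = 818 + j7.036.
Step 4 — H = 7.398e-05 + j0.008601.
Step 5 — Magnitude: |H| = 0.008601 (-41.3 dB); phase: φ = 89.5°.

|H| = 0.008601 (-41.3 dB), φ = 89.5°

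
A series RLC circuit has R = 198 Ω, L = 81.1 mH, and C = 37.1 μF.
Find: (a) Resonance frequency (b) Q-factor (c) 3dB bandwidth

Step 1 — Resonance condition Im(Z)=0 gives ω₀ = 1/√(LC).
Step 2 — ω₀ = 1/√(0.0811·3.71e-05) = 576.5 rad/s.
Step 3 — f₀ = ω₀/(2π) = 91.75 Hz.
Step 4 — Series Q: Q = ω₀L/R = 576.5·0.0811/198 = 0.2361.
Step 5 — 3dB bandwidth: Δω = ω₀/Q = 2441 rad/s; BW = Δω/(2π) = 388.6 Hz.

(a) f₀ = 91.75 Hz  (b) Q = 0.2361  (c) BW = 388.6 Hz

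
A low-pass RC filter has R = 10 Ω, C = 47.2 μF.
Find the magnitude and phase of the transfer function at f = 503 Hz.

Step 1 — Angular frequency: ω = 2π·503 = 3160 rad/s.
Step 2 — Transfer function: H(jω) = 1/(1 + jωRC).
Step 3 — Denominator: 1 + jωRC = 1 + j·3160·10·4.72e-05 = 1 + j1.492.
Step 4 — H = 0.3101 - j0.4625.
Step 5 — Magnitude: |H| = 0.5568 (-5.1 dB); phase: φ = -56.2°.

|H| = 0.5568 (-5.1 dB), φ = -56.2°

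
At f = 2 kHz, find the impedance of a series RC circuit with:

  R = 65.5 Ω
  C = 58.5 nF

Step 1 — Angular frequency: ω = 2π·f = 2π·2000 = 1.257e+04 rad/s.
Step 2 — Component impedances:
  R: Z = R = 65.5 Ω
  C: Z = 1/(jωC) = -j/(ω·C) = 0 - j1360 Ω
Step 3 — Series combination: Z_total = R + C = 65.5 - j1360 Ω = 1362∠-87.2° Ω.

Z = 65.5 - j1360 Ω = 1362∠-87.2° Ω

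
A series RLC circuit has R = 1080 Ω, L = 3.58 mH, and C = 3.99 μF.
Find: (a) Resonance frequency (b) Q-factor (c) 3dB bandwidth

Step 1 — Resonance: ω₀ = 1/√(LC) = 1/√(0.00358·3.99e-06) = 8367 rad/s.
Step 2 — f₀ = ω₀/(2π) = 1332 Hz.
Step 3 — Series Q: Q = ω₀L/R = 8367·0.00358/1080 = 0.02774.
Step 4 — Bandwidth: Δω = ω₀/Q = 3.017e+05 rad/s; BW = Δω/(2π) = 4.801e+04 Hz.

(a) f₀ = 1332 Hz  (b) Q = 0.02774  (c) BW = 4.801e+04 Hz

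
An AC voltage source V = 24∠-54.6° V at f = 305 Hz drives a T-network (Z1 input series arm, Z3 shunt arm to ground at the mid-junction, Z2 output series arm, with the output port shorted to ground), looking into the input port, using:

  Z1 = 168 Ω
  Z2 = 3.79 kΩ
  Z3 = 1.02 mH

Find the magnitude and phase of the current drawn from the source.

Step 1 — Angular frequency: ω = 2π·f = 2π·305 = 1916 rad/s.
Step 2 — Component impedances:
  Z1: Z = R = 168 Ω
  Z2: Z = R = 3790 Ω
  Z3: Z = jωL = j·1916·0.00102 = 0 + j1.955 Ω
Step 3 — With the output port shorted to ground, the output series arm Z2 runs from the junction to ground; the shunt arm Z3 also runs from the junction to ground. They appear in parallel: Z3 || Z2 = 0.001008 + j1.955 Ω.
Step 4 — Series with input arm Z1: Z_in = Z1 + (Z3 || Z2) = 168 + j1.955 Ω = 168∠0.7° Ω.
Step 5 — Source phasor: V = 24∠-54.6° V = 13.9 - j19.56 V.
Step 6 — Ohm's law: I = V / Z_total = (13.9 - j19.56) / (168 + j1.955) = 0.08139 - j0.1174 A.
Step 7 — Convert to polar: |I| = 0.1428 A, ∠I = -55.3°.

I = 0.1428∠-55.3° A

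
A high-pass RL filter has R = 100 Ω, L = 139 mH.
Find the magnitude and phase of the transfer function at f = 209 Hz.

Step 1 — Angular frequency: ω = 2π·209 = 1313 rad/s.
Step 2 — Transfer function: H(jω) = jωL/(R + jωL).
Step 3 — Numerator jωL = j·182.5; denominator R + jωL = 100 + j182.5.
Step 4 — H = 0.7692 + j0.4214.
Step 5 — Magnitude: |H| = 0.877 (-1.1 dB); phase: φ = 28.7°.

|H| = 0.877 (-1.1 dB), φ = 28.7°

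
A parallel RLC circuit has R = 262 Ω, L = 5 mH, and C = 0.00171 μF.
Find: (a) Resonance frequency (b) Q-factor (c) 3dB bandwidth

Step 1 — Resonance: ω₀ = 1/√(LC) = 1/√(0.005·1.71e-09) = 3.42e+05 rad/s.
Step 2 — f₀ = ω₀/(2π) = 5.443e+04 Hz.
Step 3 — Parallel Q: Q = R/(ω₀L) = 262/(3.42e+05·0.005) = 0.1532.
Step 4 — Bandwidth: Δω = ω₀/Q = 2.232e+06 rad/s; BW = Δω/(2π) = 3.552e+05 Hz.

(a) f₀ = 5.443e+04 Hz  (b) Q = 0.1532  (c) BW = 3.552e+05 Hz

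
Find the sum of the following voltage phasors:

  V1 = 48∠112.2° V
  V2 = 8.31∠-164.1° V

Step 1 — Convert each phasor to rectangular form:
  V1 = 48·(cos(112.2°) + j·sin(112.2°)) = -18.14 + j44.44 V
  V2 = 8.31·(cos(-164.1°) + j·sin(-164.1°)) = -7.992 - j2.277 V
Step 2 — Sum components: V_total = -26.13 + j42.17 V.
Step 3 — Convert to polar: |V_total| = 49.6 V, ∠V_total = 121.8°.

V_total = 49.6∠121.8° V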